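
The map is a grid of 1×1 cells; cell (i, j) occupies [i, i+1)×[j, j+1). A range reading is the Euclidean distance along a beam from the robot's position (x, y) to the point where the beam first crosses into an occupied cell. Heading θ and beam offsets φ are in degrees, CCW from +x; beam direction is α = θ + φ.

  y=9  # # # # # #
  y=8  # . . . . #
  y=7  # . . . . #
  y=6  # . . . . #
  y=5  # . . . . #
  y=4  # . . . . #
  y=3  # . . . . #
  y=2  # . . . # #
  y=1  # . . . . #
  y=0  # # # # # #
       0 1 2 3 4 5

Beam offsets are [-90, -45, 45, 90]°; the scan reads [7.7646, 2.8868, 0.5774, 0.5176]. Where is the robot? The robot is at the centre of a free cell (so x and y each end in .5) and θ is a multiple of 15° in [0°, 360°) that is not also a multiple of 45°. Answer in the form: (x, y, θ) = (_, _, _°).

The pose lattice has 31·16 = 496 candidates. Test each by forward raycasting.
  (1.5, 5.5, 150°): beam 1 = 4.0415 ≠ 7.7646 ✗
  (2.5, 2.5, 210°): beam 1 = 3.0000 ≠ 7.7646 ✗
  (2.5, 5.5, 105°): beam 1 = 2.5882 ≠ 7.7646 ✗
  (4.5, 8.5, 195°): beam 1 = 0.5176 ≠ 7.7646 ✗
  (1.5, 6.5, 210°): beam 1 = 1.0000 ≠ 7.7646 ✗
  …
  (3.5, 1.5, 195°): r_1=7.7646, r_2=2.8868, r_3=0.5774, r_4=0.5176 — all match ✓
Only this pose fits every beam.

(x, y, θ) = (3.5, 1.5, 195°)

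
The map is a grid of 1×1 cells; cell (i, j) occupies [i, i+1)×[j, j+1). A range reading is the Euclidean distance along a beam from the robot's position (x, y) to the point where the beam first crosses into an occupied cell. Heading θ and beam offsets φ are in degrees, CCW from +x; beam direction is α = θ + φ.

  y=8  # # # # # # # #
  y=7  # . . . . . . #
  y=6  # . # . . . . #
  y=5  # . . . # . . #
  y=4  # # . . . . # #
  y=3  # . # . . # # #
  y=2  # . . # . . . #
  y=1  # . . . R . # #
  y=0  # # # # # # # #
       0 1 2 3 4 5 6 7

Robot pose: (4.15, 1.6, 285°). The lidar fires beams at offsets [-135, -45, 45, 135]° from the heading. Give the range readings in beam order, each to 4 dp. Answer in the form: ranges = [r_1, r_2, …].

beam 1: φ=-135°, α=150°
  direction (-0.8660, 0.5000); cell (4,1); t to first gridline: x 0.1732, y 0.8000 (then +1.1547 / +2.0000)
    (3,1) via x @ 0.1732
    (3,2) via y @ 0.8000  # hit
  → r_1 = 0.8000
beam 2: φ=-45°, α=240°
  direction (-0.5000, -0.8660); cell (4,1); t to first gridline: x 0.3000, y 0.6928 (then +2.0000 / +1.1547)
    (3,1) via x @ 0.3000
    (3,0) via y @ 0.6928  # hit
  → r_2 = 0.6928
beam 3: φ=45°, α=330°
  direction (0.8660, -0.5000); cell (4,1); t to first gridline: x 0.9815, y 1.2000 (then +1.1547 / +2.0000)
    (5,1) via x @ 0.9815
    (5,0) via y @ 1.2000  # hit
  → r_3 = 1.2000
beam 4: φ=135°, α=60°
  direction (0.5000, 0.8660); cell (4,1); t to first gridline: x 1.7000, y 0.4619 (then +2.0000 / +1.1547)
    (4,2) via y @ 0.4619
    (4,3) via y @ 1.6166
    (5,3) via x @ 1.7000  # hit
  → r_4 = 1.7000

ranges = [0.8000, 0.6928, 1.2000, 1.7000]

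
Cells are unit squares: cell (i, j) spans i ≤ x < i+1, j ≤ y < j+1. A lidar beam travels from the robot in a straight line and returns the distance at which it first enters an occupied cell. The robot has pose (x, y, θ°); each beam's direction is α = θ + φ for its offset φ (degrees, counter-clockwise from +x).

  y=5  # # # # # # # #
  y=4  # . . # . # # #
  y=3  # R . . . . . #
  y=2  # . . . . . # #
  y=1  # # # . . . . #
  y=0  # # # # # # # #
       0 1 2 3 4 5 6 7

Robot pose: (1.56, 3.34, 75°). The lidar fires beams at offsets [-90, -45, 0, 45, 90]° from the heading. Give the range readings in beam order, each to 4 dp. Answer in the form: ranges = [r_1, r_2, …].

beam 1: φ=-90°, α=345°
  direction (0.9659, -0.2588); cell (1,3); t to first gridline: x 0.4555, y 1.3137 (then +1.0353 / +3.8637)
    (2,3) via x @ 0.4555
    (2,2) via y @ 1.3137
    (3,2) via x @ 1.4908
    (4,2) via x @ 2.5261
    (5,2) via x @ 3.5614
    (6,2) via x @ 4.5966  # hit
  → r_1 = 4.5966
beam 2: φ=-45°, α=30°
  direction (0.8660, 0.5000); cell (1,3); t to first gridline: x 0.5081, y 1.3200 (then +1.1547 / +2.0000)
    (2,3) via x @ 0.5081
    (2,4) via y @ 1.3200
    (3,4) via x @ 1.6628  # hit
  → r_2 = 1.6628
beam 3: φ=0°, α=75°
  direction (0.2588, 0.9659); cell (1,3); t to first gridline: x 1.7000, y 0.6833 (then +3.8637 / +1.0353)
    (1,4) via y @ 0.6833
    (2,4) via x @ 1.7000
    (2,5) via y @ 1.7186  # hit
  → r_3 = 1.7186
beam 4: φ=45°, α=120°
  direction (-0.5000, 0.8660); cell (1,3); t to first gridline: x 1.1200, y 0.7621 (then +2.0000 / +1.1547)
    (1,4) via y @ 0.7621
    (0,4) via x @ 1.1200  # hit
  → r_4 = 1.1200
beam 5: φ=90°, α=165°
  direction (-0.9659, 0.2588); cell (1,3); t to first gridline: x 0.5798, y 2.5500 (then +1.0353 / +3.8637)
    (0,3) via x @ 0.5798  # hit
  → r_5 = 0.5798

ranges = [4.5966, 1.6628, 1.7186, 1.1200, 0.5798]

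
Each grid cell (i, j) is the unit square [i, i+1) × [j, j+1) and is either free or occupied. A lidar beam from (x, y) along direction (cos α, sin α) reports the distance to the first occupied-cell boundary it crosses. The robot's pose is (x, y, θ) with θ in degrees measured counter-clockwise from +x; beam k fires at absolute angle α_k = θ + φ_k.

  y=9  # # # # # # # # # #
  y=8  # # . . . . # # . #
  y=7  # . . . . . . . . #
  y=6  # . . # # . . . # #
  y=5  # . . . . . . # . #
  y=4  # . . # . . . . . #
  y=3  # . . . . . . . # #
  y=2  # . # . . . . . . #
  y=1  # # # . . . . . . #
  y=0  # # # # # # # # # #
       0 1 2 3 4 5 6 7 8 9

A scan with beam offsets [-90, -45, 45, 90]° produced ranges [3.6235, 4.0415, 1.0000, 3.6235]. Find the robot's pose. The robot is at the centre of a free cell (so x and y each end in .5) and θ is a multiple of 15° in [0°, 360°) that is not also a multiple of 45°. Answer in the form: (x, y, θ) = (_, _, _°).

Candidates: 52 free-cell centres × 16 headings = 832 poses. Raycast each; keep the one whose scan matches to 4 dp.
  (2.5, 4.5, 330°): beam 1 = 2.8868 ≠ 3.6235 ✗
  (6.5, 3.5, 345°): beam 1 = 2.5882 ≠ 3.6235 ✗
  (4.5, 1.5, 120°): beam 1 = 4.0415 ≠ 3.6235 ✗
  (4.5, 7.5, 30°): beam 1 = 0.5774 ≠ 3.6235 ✗
  (5.5, 8.5, 120°): beam 1 = 0.5774 ≠ 3.6235 ✗
  …
  (6.5, 4.5, 345°): r_1=3.6235, r_2=4.0415, r_3=1.0000, r_4=3.6235 — all match ✓
Unique over the lattice → pose = (6.5, 4.5, 345°).

(x, y, θ) = (6.5, 4.5, 345°)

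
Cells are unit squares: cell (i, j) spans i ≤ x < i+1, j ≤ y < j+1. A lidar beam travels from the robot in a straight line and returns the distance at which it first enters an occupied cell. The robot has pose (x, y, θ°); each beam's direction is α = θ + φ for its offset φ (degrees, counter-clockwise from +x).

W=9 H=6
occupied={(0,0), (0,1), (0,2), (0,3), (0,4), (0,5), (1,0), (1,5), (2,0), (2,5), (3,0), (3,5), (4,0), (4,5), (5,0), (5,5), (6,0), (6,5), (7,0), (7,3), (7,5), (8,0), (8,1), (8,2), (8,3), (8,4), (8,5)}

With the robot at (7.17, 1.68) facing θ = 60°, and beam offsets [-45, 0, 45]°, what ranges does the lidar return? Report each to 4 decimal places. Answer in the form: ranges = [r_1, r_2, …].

ranges = [0.8593, 1.5242, 3.4371]

beam 1: φ=-45°, α=15°
  direction (0.9659, 0.2588); cell (7,1); t to first gridline: x 0.8593, y 1.2364 (then +1.0353 / +3.8637)
    (8,1) via x @ 0.8593  # hit
  → r_1 = 0.8593
beam 2: φ=0°, α=60°
  direction (0.5000, 0.8660); cell (7,1); t to first gridline: x 1.6600, y 0.3695 (then +2.0000 / +1.1547)
    (7,2) via y @ 0.3695
    (7,3) via y @ 1.5242  # hit
  → r_2 = 1.5242
beam 3: φ=45°, α=105°
  direction (-0.2588, 0.9659); cell (7,1); t to first gridline: x 0.6568, y 0.3313 (then +3.8637 / +1.0353)
    (7,2) via y @ 0.3313
    (6,2) via x @ 0.6568
    (6,3) via y @ 1.3666
    (6,4) via y @ 2.4018
    (6,5) via y @ 3.4371  # hit
  → r_3 = 3.4371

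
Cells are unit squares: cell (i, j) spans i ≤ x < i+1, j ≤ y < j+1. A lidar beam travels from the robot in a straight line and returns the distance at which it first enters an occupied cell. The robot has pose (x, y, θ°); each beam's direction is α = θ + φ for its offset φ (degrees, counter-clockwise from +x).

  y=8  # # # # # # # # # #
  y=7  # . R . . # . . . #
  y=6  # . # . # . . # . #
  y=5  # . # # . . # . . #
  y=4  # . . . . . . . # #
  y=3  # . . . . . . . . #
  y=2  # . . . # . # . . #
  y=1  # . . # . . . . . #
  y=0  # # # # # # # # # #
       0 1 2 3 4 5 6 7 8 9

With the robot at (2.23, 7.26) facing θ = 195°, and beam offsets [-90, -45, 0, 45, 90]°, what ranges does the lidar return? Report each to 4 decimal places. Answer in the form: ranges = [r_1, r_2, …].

beam 1: φ=-90°, α=105°
  dir = (cos 105°, sin 105°) = (-0.2588, 0.9659); from cell (2,7)
  next x-line at t=0.8887, next y-line at t=0.7661; Δt_x=3.8637, Δt_y=1.0353
    y: enter (2,8) at t=0.7661 ← occupied
  → r_1 = 0.7661
beam 2: φ=-45°, α=150°
  dir = (cos 150°, sin 150°) = (-0.8660, 0.5000); from cell (2,7)
  next x-line at t=0.2656, next y-line at t=1.4800; Δt_x=1.1547, Δt_y=2.0000
    x: enter (1,7) at t=0.2656
    x: enter (0,7) at t=1.4203 ← occupied
  → r_2 = 1.4203
beam 3: φ=0°, α=195°
  dir = (cos 195°, sin 195°) = (-0.9659, -0.2588); from cell (2,7)
  next x-line at t=0.2381, next y-line at t=1.0046; Δt_x=1.0353, Δt_y=3.8637
    x: enter (1,7) at t=0.2381
    y: enter (1,6) at t=1.0046
    x: enter (0,6) at t=1.2734 ← occupied
  → r_3 = 1.2734
beam 4: φ=45°, α=240°
  dir = (cos 240°, sin 240°) = (-0.5000, -0.8660); from cell (2,7)
  next x-line at t=0.4600, next y-line at t=0.3002; Δt_x=2.0000, Δt_y=1.1547
    y: enter (2,6) at t=0.3002 ← occupied
  → r_4 = 0.3002
beam 5: φ=90°, α=285°
  dir = (cos 285°, sin 285°) = (0.2588, -0.9659); from cell (2,7)
  next x-line at t=2.9751, next y-line at t=0.2692; Δt_x=3.8637, Δt_y=1.0353
    y: enter (2,6) at t=0.2692 ← occupied
  → r_5 = 0.2692

ranges = [0.7661, 1.4203, 1.2734, 0.3002, 0.2692]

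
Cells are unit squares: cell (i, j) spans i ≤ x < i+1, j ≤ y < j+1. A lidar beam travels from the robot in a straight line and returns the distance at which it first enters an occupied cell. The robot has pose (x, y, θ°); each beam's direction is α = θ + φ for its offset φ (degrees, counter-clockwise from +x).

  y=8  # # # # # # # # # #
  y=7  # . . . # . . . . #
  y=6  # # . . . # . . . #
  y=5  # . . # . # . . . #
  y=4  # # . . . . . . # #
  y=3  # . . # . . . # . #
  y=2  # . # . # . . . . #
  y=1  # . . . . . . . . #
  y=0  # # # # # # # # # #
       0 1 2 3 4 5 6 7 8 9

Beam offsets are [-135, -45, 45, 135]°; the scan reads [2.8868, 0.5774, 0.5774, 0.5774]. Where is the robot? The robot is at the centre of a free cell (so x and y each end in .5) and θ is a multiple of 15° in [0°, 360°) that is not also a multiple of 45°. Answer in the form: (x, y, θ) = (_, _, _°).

Candidates: 45 free-cell centres × 16 headings = 720 poses. Raycast each; keep the one whose scan matches to 4 dp.
  (3.5, 7.5, 120°): beam 1 = 0.5176 ≠ 2.8868 ✗
  (2.5, 6.5, 240°): beam 1 = 1.5529 ≠ 2.8868 ✗
  (2.5, 4.5, 345°): beam 1 = 0.5774 ≠ 2.8868 ✗
  (8.5, 2.5, 240°): beam 1 = 1.5529 ≠ 2.8868 ✗
  (6.5, 1.5, 345°): beam 1 = 1.0000 ≠ 2.8868 ✗
  …
  (8.5, 3.5, 15°): r_1=2.8868, r_2=0.5774, r_3=0.5774, r_4=0.5774 — all match ✓
Unique over the lattice → pose = (8.5, 3.5, 15°).

(x, y, θ) = (8.5, 3.5, 15°)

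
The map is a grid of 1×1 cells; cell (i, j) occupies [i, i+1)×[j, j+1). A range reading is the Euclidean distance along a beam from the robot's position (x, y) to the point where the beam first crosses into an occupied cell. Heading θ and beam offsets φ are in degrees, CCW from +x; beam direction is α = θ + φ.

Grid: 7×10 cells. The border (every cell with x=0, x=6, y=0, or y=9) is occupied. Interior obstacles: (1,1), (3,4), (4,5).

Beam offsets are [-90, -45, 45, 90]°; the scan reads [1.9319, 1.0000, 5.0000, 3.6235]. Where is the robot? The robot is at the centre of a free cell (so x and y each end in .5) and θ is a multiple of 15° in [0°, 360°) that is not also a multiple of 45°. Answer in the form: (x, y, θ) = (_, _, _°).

Enumerate (i+0.5, j+0.5, θ) over the 37 free cells and 16 admissible headings. For each, cast all 4 beams and compare to the given ranges.
  (3.5, 5.5, 150°): beam 1 = 4.0415 ≠ 1.9319 ✗
  (5.5, 1.5, 150°): beam 1 = 1.0000 ≠ 1.9319 ✗
  (1.5, 2.5, 75°): beam 1 = 4.6587 ≠ 1.9319 ✗
  (2.5, 7.5, 30°): beam 1 = 2.8868 ≠ 1.9319 ✗
  …
  (5.5, 4.5, 165°): r_1=1.9319, r_2=1.0000, r_3=5.0000, r_4=3.6235 — all match ✓
Unique over the lattice → pose = (5.5, 4.5, 165°).

(x, y, θ) = (5.5, 4.5, 165°)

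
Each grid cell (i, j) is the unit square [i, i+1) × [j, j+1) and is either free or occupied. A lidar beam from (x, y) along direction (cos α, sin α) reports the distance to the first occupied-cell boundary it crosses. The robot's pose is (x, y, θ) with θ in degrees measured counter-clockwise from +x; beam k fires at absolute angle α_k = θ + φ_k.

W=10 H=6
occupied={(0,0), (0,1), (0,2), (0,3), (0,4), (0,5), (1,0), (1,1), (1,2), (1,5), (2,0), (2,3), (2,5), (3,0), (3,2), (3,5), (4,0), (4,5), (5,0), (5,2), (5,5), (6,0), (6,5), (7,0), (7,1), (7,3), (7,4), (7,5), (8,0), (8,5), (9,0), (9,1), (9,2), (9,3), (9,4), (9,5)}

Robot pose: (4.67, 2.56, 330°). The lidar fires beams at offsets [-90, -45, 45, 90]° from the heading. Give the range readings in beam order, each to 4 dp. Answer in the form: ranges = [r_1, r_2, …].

ranges = [1.8013, 1.6150, 0.3416, 2.8175]

beam 1: φ=-90°, α=240°
  direction (-0.5000, -0.8660); cell (4,2); t to first gridline: x 1.3400, y 0.6466 (then +2.0000 / +1.1547)
    (4,1) via y @ 0.6466
    (3,1) via x @ 1.3400
    (3,0) via y @ 1.8013  # hit
  → r_1 = 1.8013
beam 2: φ=-45°, α=285°
  direction (0.2588, -0.9659); cell (4,2); t to first gridline: x 1.2750, y 0.5798 (then +3.8637 / +1.0353)
    (4,1) via y @ 0.5798
    (5,1) via x @ 1.2750
    (5,0) via y @ 1.6150  # hit
  → r_2 = 1.6150
beam 3: φ=45°, α=15°
  direction (0.9659, 0.2588); cell (4,2); t to first gridline: x 0.3416, y 1.7000 (then +1.0353 / +3.8637)
    (5,2) via x @ 0.3416  # hit
  → r_3 = 0.3416
beam 4: φ=90°, α=60°
  direction (0.5000, 0.8660); cell (4,2); t to first gridline: x 0.6600, y 0.5081 (then +2.0000 / +1.1547)
    (4,3) via y @ 0.5081
    (5,3) via x @ 0.6600
    (5,4) via y @ 1.6628
    (6,4) via x @ 2.6600
    (6,5) via y @ 2.8175  # hit
  → r_4 = 2.8175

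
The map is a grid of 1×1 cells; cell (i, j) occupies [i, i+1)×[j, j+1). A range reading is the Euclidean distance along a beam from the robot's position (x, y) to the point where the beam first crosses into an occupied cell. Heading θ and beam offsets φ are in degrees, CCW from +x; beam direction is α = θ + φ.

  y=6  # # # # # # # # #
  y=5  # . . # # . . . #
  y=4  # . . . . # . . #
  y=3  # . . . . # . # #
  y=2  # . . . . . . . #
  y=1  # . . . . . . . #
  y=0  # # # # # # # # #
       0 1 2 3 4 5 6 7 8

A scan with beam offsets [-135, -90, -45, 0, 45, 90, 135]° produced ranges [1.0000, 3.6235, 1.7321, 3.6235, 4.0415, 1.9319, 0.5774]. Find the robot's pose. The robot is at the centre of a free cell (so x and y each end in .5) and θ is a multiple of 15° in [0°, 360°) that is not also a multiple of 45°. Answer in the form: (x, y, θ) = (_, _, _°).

The pose lattice has 30·16 = 480 candidates. Test each by forward raycasting.
  (3.5, 4.5, 165°): beam 2 = 0.5176 ≠ 3.6235 ✗
  (1.5, 4.5, 255°): beam 2 = 0.5176 ≠ 3.6235 ✗
  (6.5, 2.5, 345°): beam 1 = 3.0000 ≠ 1.0000 ✗
  (1.5, 5.5, 330°): beam 1 = 0.5176 ≠ 1.0000 ✗
  …
  (4.5, 1.5, 105°): r_1=1.0000, r_2=3.6235, r_3=1.7321, r_4=3.6235, r_5=4.0415, r_6=1.9319, r_7=0.5774 — all match ✓
Only this pose fits every beam.

(x, y, θ) = (4.5, 1.5, 105°)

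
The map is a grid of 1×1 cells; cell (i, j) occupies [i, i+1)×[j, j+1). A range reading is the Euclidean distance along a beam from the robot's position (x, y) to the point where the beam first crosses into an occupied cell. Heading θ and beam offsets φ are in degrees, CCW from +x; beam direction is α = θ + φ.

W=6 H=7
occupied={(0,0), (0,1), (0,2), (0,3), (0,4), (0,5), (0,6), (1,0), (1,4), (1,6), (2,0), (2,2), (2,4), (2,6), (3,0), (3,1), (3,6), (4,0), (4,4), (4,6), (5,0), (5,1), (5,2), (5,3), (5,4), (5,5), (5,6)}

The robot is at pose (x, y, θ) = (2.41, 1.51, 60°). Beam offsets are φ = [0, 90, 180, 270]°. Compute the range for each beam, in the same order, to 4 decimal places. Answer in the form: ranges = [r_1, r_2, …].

ranges = [0.5658, 1.6281, 0.5889, 0.6813]

beam 1: φ=0°, α=60°
  cosα=0.5000 sinα=0.8660 | (2,1) | tMaxX 1.1800 tMaxY 0.5658 | tΔX 2.0000 tΔY 1.1547
    t=0.5658 [y] (2,2) — stop
  → r_1 = 0.5658
beam 2: φ=90°, α=150°
  cosα=-0.8660 sinα=0.5000 | (2,1) | tMaxX 0.4734 tMaxY 0.9800 | tΔX 1.1547 tΔY 2.0000
    t=0.4734 [x] (1,1)
    t=0.9800 [y] (1,2)
    t=1.6281 [x] (0,2) — stop
  → r_2 = 1.6281
beam 3: φ=180°, α=240°
  cosα=-0.5000 sinα=-0.8660 | (2,1) | tMaxX 0.8200 tMaxY 0.5889 | tΔX 2.0000 tΔY 1.1547
    t=0.5889 [y] (2,0) — stop
  → r_3 = 0.5889
beam 4: φ=270°, α=330°
  cosα=0.8660 sinα=-0.5000 | (2,1) | tMaxX 0.6813 tMaxY 1.0200 | tΔX 1.1547 tΔY 2.0000
    t=0.6813 [x] (3,1) — stop
  → r_4 = 0.6813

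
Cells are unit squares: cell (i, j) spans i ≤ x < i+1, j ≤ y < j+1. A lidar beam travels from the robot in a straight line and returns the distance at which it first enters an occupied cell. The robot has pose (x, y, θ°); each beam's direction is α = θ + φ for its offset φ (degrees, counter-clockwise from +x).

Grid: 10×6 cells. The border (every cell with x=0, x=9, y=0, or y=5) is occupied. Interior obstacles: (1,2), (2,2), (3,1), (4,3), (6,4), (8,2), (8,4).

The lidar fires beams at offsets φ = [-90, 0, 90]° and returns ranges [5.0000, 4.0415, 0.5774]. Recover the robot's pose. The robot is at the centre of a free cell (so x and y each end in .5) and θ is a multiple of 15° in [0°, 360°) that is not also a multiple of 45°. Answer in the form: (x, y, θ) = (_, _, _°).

Candidates: 25 free-cell centres × 16 headings = 400 poses. Raycast each; keep the one whose scan matches to 4 dp.
  (7.5, 3.5, 210°): beam 1 = 1.0000 ≠ 5.0000 ✗
  (2.5, 3.5, 345°): beam 1 = 0.5176 ≠ 5.0000 ✗
  (5.5, 2.5, 210°): beam 1 = 1.0000 ≠ 5.0000 ✗
  (4.5, 1.5, 300°): beam 1 = 0.5774 ≠ 5.0000 ✗
  …
  (4.5, 1.5, 120°): r_1=5.0000, r_2=4.0415, r_3=0.5774 — all match ✓
Unique over the lattice → pose = (4.5, 1.5, 120°).

(x, y, θ) = (4.5, 1.5, 120°)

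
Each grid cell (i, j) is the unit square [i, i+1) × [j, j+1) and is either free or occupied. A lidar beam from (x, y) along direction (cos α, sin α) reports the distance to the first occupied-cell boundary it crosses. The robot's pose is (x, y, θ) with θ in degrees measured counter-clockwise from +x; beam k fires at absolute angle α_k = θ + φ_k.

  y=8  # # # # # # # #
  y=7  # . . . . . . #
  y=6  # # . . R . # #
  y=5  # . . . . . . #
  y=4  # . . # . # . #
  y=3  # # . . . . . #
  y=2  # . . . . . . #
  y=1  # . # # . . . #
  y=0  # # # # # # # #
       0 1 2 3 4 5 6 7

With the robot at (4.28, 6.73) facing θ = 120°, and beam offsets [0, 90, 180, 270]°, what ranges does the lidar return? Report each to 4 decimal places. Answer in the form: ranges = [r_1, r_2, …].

ranges = [1.4665, 3.7874, 1.9976, 2.5400]

beam 1: φ=0°, α=120°
  cosα=-0.5000 sinα=0.8660 | (4,6) | tMaxX 0.5600 tMaxY 0.3118 | tΔX 2.0000 tΔY 1.1547
    t=0.3118 [y] (4,7)
    t=0.5600 [x] (3,7)
    t=1.4665 [y] (3,8) — stop
  → r_1 = 1.4665
beam 2: φ=90°, α=210°
  cosα=-0.8660 sinα=-0.5000 | (4,6) | tMaxX 0.3233 tMaxY 1.4600 | tΔX 1.1547 tΔY 2.0000
    t=0.3233 [x] (3,6)
    t=1.4600 [y] (3,5)
    t=1.4780 [x] (2,5)
    t=2.6327 [x] (1,5)
    t=3.4600 [y] (1,4)
    t=3.7874 [x] (0,4) — stop
  → r_2 = 3.7874
beam 3: φ=180°, α=300°
  cosα=0.5000 sinα=-0.8660 | (4,6) | tMaxX 1.4400 tMaxY 0.8429 | tΔX 2.0000 tΔY 1.1547
    t=0.8429 [y] (4,5)
    t=1.4400 [x] (5,5)
    t=1.9976 [y] (5,4) — stop
  → r_3 = 1.9976
beam 4: φ=270°, α=30°
  cosα=0.8660 sinα=0.5000 | (4,6) | tMaxX 0.8314 tMaxY 0.5400 | tΔX 1.1547 tΔY 2.0000
    t=0.5400 [y] (4,7)
    t=0.8314 [x] (5,7)
    t=1.9861 [x] (6,7)
    t=2.5400 [y] (6,8) — stop
  → r_4 = 2.5400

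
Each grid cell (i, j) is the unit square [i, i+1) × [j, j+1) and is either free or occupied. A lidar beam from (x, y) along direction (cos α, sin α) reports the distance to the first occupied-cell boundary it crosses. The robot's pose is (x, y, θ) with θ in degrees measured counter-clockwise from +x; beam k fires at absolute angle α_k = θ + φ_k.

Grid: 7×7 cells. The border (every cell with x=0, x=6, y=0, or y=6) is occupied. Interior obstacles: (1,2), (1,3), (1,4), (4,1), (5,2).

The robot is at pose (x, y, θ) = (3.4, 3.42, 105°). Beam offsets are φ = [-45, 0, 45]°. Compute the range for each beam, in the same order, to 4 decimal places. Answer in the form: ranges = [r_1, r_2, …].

ranges = [2.9791, 2.6710, 1.6166]

beam 1: φ=-45°, α=60°
  dir = (cos 60°, sin 60°) = (0.5000, 0.8660); from cell (3,3)
  next x-line at t=1.2000, next y-line at t=0.6697; Δt_x=2.0000, Δt_y=1.1547
    y: enter (3,4) at t=0.6697
    x: enter (4,4) at t=1.2000
    y: enter (4,5) at t=1.8244
    y: enter (4,6) at t=2.9791 ← occupied
  → r_1 = 2.9791
beam 2: φ=0°, α=105°
  dir = (cos 105°, sin 105°) = (-0.2588, 0.9659); from cell (3,3)
  next x-line at t=1.5455, next y-line at t=0.6005; Δt_x=3.8637, Δt_y=1.0353
    y: enter (3,4) at t=0.6005
    x: enter (2,4) at t=1.5455
    y: enter (2,5) at t=1.6357
    y: enter (2,6) at t=2.6710 ← occupied
  → r_2 = 2.6710
beam 3: φ=45°, α=150°
  dir = (cos 150°, sin 150°) = (-0.8660, 0.5000); from cell (3,3)
  next x-line at t=0.4619, next y-line at t=1.1600; Δt_x=1.1547, Δt_y=2.0000
    x: enter (2,3) at t=0.4619
    y: enter (2,4) at t=1.1600
    x: enter (1,4) at t=1.6166 ← occupied
  → r_3 = 1.6166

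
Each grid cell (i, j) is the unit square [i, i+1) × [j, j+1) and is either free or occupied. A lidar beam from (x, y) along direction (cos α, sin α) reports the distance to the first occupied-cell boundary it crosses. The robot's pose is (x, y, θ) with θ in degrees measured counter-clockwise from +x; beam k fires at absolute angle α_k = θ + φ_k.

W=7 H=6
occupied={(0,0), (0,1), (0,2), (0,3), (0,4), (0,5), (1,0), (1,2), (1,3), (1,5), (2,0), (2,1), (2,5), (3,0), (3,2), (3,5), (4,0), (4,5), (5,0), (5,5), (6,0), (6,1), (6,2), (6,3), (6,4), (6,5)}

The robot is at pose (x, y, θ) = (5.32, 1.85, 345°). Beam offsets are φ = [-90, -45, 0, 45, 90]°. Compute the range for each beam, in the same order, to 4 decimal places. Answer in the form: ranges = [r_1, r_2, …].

beam 1: φ=-90°, α=255°
  direction (-0.2588, -0.9659); cell (5,1); t to first gridline: x 1.2364, y 0.8800 (then +3.8637 / +1.0353)
    (5,0) via y @ 0.8800  # hit
  → r_1 = 0.8800
beam 2: φ=-45°, α=300°
  direction (0.5000, -0.8660); cell (5,1); t to first gridline: x 1.3600, y 0.9815 (then +2.0000 / +1.1547)
    (5,0) via y @ 0.9815  # hit
  → r_2 = 0.9815
beam 3: φ=0°, α=345°
  direction (0.9659, -0.2588); cell (5,1); t to first gridline: x 0.7040, y 3.2841 (then +1.0353 / +3.8637)
    (6,1) via x @ 0.7040  # hit
  → r_3 = 0.7040
beam 4: φ=45°, α=30°
  direction (0.8660, 0.5000); cell (5,1); t to first gridline: x 0.7852, y 0.3000 (then +1.1547 / +2.0000)
    (5,2) via y @ 0.3000
    (6,2) via x @ 0.7852  # hit
  → r_4 = 0.7852
beam 5: φ=90°, α=75°
  direction (0.2588, 0.9659); cell (5,1); t to first gridline: x 2.6273, y 0.1553 (then +3.8637 / +1.0353)
    (5,2) via y @ 0.1553
    (5,3) via y @ 1.1906
    (5,4) via y @ 2.2258
    (6,4) via x @ 2.6273  # hit
  → r_5 = 2.6273

ranges = [0.8800, 0.9815, 0.7040, 0.7852, 2.6273]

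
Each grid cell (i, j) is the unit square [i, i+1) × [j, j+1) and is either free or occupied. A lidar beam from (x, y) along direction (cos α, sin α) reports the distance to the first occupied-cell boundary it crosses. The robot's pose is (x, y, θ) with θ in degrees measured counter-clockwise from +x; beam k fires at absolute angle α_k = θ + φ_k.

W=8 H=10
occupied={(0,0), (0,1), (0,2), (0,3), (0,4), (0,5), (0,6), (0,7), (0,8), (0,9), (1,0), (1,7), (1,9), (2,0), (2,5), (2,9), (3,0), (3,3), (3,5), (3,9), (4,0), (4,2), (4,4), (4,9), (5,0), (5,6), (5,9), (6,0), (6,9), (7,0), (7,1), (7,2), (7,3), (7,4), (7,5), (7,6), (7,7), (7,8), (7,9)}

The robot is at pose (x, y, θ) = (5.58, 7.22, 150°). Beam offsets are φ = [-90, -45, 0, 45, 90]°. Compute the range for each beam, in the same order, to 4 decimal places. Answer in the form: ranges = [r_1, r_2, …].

ranges = [2.0554, 1.8428, 3.5600, 4.7416, 0.2540]

beam 1: φ=-90°, α=60°
  direction (0.5000, 0.8660); cell (5,7); t to first gridline: x 0.8400, y 0.9007 (then +2.0000 / +1.1547)
    (6,7) via x @ 0.8400
    (6,8) via y @ 0.9007
    (6,9) via y @ 2.0554  # hit
  → r_1 = 2.0554
beam 2: φ=-45°, α=105°
  direction (-0.2588, 0.9659); cell (5,7); t to first gridline: x 2.2409, y 0.8075 (then +3.8637 / +1.0353)
    (5,8) via y @ 0.8075
    (5,9) via y @ 1.8428  # hit
  → r_2 = 1.8428
beam 3: φ=0°, α=150°
  direction (-0.8660, 0.5000); cell (5,7); t to first gridline: x 0.6697, y 1.5600 (then +1.1547 / +2.0000)
    (4,7) via x @ 0.6697
    (4,8) via y @ 1.5600
    (3,8) via x @ 1.8244
    (2,8) via x @ 2.9791
    (2,9) via y @ 3.5600  # hit
  → r_3 = 3.5600
beam 4: φ=45°, α=195°
  direction (-0.9659, -0.2588); cell (5,7); t to first gridline: x 0.6005, y 0.8500 (then +1.0353 / +3.8637)
    (4,7) via x @ 0.6005
    (4,6) via y @ 0.8500
    (3,6) via x @ 1.6357
    (2,6) via x @ 2.6710
    (1,6) via x @ 3.7063
    (1,5) via y @ 4.7137
    (0,5) via x @ 4.7416  # hit
  → r_4 = 4.7416
beam 5: φ=90°, α=240°
  direction (-0.5000, -0.8660); cell (5,7); t to first gridline: x 1.1600, y 0.2540 (then +2.0000 / +1.1547)
    (5,6) via y @ 0.2540  # hit
  → r_5 = 0.2540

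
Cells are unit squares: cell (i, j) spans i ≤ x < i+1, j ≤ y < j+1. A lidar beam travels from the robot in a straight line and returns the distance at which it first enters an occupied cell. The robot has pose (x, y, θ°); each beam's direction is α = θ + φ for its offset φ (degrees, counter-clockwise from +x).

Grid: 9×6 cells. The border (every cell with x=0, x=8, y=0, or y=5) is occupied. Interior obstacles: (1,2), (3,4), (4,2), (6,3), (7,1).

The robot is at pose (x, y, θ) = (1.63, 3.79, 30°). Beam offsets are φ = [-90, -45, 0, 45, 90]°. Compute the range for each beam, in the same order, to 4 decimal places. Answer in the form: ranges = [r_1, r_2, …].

ranges = [3.2216, 3.0523, 1.5819, 1.2527, 1.2600]

beam 1: φ=-90°, α=300°
  direction (0.5000, -0.8660); cell (1,3); t to first gridline: x 0.7400, y 0.9122 (then +2.0000 / +1.1547)
    (2,3) via x @ 0.7400
    (2,2) via y @ 0.9122
    (2,1) via y @ 2.0669
    (3,1) via x @ 2.7400
    (3,0) via y @ 3.2216  # hit
  → r_1 = 3.2216
beam 2: φ=-45°, α=345°
  direction (0.9659, -0.2588); cell (1,3); t to first gridline: x 0.3831, y 3.0523 (then +1.0353 / +3.8637)
    (2,3) via x @ 0.3831
    (3,3) via x @ 1.4183
    (4,3) via x @ 2.4536
    (4,2) via y @ 3.0523  # hit
  → r_2 = 3.0523
beam 3: φ=0°, α=30°
  direction (0.8660, 0.5000); cell (1,3); t to first gridline: x 0.4272, y 0.4200 (then +1.1547 / +2.0000)
    (1,4) via y @ 0.4200
    (2,4) via x @ 0.4272
    (3,4) via x @ 1.5819  # hit
  → r_3 = 1.5819
beam 4: φ=45°, α=75°
  direction (0.2588, 0.9659); cell (1,3); t to first gridline: x 1.4296, y 0.2174 (then +3.8637 / +1.0353)
    (1,4) via y @ 0.2174
    (1,5) via y @ 1.2527  # hit
  → r_4 = 1.2527
beam 5: φ=90°, α=120°
  direction (-0.5000, 0.8660); cell (1,3); t to first gridline: x 1.2600, y 0.2425 (then +2.0000 / +1.1547)
    (1,4) via y @ 0.2425
    (0,4) via x @ 1.2600  # hit
  → r_5 = 1.2600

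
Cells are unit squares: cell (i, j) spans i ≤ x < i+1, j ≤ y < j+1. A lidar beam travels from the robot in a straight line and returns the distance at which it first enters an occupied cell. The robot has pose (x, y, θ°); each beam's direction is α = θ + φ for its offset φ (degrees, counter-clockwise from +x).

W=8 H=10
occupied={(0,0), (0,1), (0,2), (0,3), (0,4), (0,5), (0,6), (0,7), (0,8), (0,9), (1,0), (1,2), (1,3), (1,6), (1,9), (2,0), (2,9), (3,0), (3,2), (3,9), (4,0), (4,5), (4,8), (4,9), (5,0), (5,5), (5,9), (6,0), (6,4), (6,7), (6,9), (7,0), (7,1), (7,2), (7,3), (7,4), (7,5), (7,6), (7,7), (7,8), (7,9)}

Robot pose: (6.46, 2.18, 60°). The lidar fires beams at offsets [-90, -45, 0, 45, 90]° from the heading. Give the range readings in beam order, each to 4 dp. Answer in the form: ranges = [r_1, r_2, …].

beam 1: φ=-90°, α=330°
  cosα=0.8660 sinα=-0.5000 | (6,2) | tMaxX 0.6235 tMaxY 0.3600 | tΔX 1.1547 tΔY 2.0000
    t=0.3600 [y] (6,1)
    t=0.6235 [x] (7,1) — stop
  → r_1 = 0.6235
beam 2: φ=-45°, α=15°
  cosα=0.9659 sinα=0.2588 | (6,2) | tMaxX 0.5590 tMaxY 3.1682 | tΔX 1.0353 tΔY 3.8637
    t=0.5590 [x] (7,2) — stop
  → r_2 = 0.5590
beam 3: φ=0°, α=60°
  cosα=0.5000 sinα=0.8660 | (6,2) | tMaxX 1.0800 tMaxY 0.9469 | tΔX 2.0000 tΔY 1.1547
    t=0.9469 [y] (6,3)
    t=1.0800 [x] (7,3) — stop
  → r_3 = 1.0800
beam 4: φ=45°, α=105°
  cosα=-0.2588 sinα=0.9659 | (6,2) | tMaxX 1.7773 tMaxY 0.8489 | tΔX 3.8637 tΔY 1.0353
    t=0.8489 [y] (6,3)
    t=1.7773 [x] (5,3)
    t=1.8842 [y] (5,4)
    t=2.9195 [y] (5,5) — stop
  → r_4 = 2.9195
beam 5: φ=90°, α=150°
  cosα=-0.8660 sinα=0.5000 | (6,2) | tMaxX 0.5312 tMaxY 1.6400 | tΔX 1.1547 tΔY 2.0000
    t=0.5312 [x] (5,2)
    t=1.6400 [y] (5,3)
    t=1.6859 [x] (4,3)
    t=2.8406 [x] (3,3)
    t=3.6400 [y] (3,4)
    t=3.9953 [x] (2,4)
    t=5.1500 [x] (1,4)
    t=5.6400 [y] (1,5)
    t=6.3047 [x] (0,5) — stop
  → r_5 = 6.3047

ranges = [0.6235, 0.5590, 1.0800, 2.9195, 6.3047]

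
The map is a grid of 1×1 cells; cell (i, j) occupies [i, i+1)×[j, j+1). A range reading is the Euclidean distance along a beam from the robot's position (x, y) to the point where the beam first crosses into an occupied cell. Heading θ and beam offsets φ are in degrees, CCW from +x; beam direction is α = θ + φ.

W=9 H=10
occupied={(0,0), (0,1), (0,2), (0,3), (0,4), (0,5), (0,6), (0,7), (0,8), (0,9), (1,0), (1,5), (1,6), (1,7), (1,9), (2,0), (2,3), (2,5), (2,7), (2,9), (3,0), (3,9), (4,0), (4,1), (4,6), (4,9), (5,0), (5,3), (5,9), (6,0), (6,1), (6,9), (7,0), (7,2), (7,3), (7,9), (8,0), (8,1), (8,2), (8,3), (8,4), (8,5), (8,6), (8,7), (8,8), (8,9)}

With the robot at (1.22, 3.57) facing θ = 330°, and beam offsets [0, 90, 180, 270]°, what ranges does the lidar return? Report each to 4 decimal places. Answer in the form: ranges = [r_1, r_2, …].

ranges = [0.9007, 1.6512, 0.2540, 0.4400]

beam 1: φ=0°, α=330°
  direction (0.8660, -0.5000); cell (1,3); t to first gridline: x 0.9007, y 1.1400 (then +1.1547 / +2.0000)
    (2,3) via x @ 0.9007  # hit
  → r_1 = 0.9007
beam 2: φ=90°, α=60°
  direction (0.5000, 0.8660); cell (1,3); t to first gridline: x 1.5600, y 0.4965 (then +2.0000 / +1.1547)
    (1,4) via y @ 0.4965
    (2,4) via x @ 1.5600
    (2,5) via y @ 1.6512  # hit
  → r_2 = 1.6512
beam 3: φ=180°, α=150°
  direction (-0.8660, 0.5000); cell (1,3); t to first gridline: x 0.2540, y 0.8600 (then +1.1547 / +2.0000)
    (0,3) via x @ 0.2540  # hit
  → r_3 = 0.2540
beam 4: φ=270°, α=240°
  direction (-0.5000, -0.8660); cell (1,3); t to first gridline: x 0.4400, y 0.6582 (then +2.0000 / +1.1547)
    (0,3) via x @ 0.4400  # hit
  → r_4 = 0.4400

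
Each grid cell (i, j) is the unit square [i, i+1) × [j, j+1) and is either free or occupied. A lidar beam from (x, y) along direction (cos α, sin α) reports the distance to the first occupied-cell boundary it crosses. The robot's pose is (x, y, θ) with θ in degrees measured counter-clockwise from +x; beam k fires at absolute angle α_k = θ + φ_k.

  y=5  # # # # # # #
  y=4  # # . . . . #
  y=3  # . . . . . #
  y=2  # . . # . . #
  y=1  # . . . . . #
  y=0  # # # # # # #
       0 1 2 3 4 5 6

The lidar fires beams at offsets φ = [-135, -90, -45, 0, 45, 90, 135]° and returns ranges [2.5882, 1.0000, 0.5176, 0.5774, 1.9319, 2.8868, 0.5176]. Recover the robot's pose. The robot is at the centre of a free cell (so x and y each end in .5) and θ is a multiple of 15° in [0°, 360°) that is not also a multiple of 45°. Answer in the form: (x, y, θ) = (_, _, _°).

The pose lattice has 18·16 = 288 candidates. Test each by forward raycasting.
  (3.5, 3.5, 330°): beam 2 = 0.5774 ≠ 1.0000 ✗
  (2.5, 1.5, 120°): beam 1 = 1.9319 ≠ 2.5882 ✗
  (1.5, 3.5, 30°): beam 1 = 1.9319 ≠ 2.5882 ✗
  …
  (3.5, 1.5, 300°): r_1=2.5882, r_2=1.0000, r_3=0.5176, r_4=0.5774, r_5=1.9319, r_6=2.8868, r_7=0.5176 — all match ✓
Unique over the lattice → pose = (3.5, 1.5, 300°).

(x, y, θ) = (3.5, 1.5, 300°)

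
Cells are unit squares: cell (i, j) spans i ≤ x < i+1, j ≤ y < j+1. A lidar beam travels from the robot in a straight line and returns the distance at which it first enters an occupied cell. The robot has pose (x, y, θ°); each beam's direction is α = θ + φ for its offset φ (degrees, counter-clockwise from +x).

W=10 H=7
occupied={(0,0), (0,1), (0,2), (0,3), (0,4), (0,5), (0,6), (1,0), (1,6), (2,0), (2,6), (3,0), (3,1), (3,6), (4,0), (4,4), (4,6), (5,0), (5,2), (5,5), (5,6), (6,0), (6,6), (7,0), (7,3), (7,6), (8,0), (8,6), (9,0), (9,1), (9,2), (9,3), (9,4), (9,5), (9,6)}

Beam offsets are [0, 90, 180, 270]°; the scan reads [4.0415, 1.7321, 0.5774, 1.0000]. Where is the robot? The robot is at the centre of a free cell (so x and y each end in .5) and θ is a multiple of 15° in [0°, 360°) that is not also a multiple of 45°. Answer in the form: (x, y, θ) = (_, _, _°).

The pose lattice has 35·16 = 560 candidates. Test each by forward raycasting.
  (2.5, 5.5, 285°): beam 1 = 3.6235 ≠ 4.0415 ✗
  (8.5, 3.5, 240°): beam 1 = 2.8868 ≠ 4.0415 ✗
  (3.5, 2.5, 105°): beam 1 = 3.6235 ≠ 4.0415 ✗
  (2.5, 1.5, 30°): beam 1 = 0.5774 ≠ 4.0415 ✗
  …
  (1.5, 4.5, 330°): r_1=4.0415, r_2=1.7321, r_3=0.5774, r_4=1.0000 — all match ✓
Only this pose fits every beam.

(x, y, θ) = (1.5, 4.5, 330°)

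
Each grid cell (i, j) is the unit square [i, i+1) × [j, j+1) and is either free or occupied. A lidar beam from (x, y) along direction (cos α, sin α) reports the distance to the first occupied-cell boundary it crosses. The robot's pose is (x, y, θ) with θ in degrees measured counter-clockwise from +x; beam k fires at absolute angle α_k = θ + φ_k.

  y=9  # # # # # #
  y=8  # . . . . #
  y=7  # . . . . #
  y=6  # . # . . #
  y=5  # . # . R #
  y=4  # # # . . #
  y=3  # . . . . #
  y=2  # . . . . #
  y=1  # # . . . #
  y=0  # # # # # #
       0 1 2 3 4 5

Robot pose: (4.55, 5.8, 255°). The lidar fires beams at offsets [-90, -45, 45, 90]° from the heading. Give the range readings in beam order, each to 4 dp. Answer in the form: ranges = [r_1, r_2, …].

ranges = [1.6047, 1.7898, 0.9000, 0.4659]

beam 1: φ=-90°, α=165°
  d=(-0.9659,0.2588)  start (4,5)  tX=0.5694 tY=0.7727  stride 1/|dx|=1.0353 1/|dy|=3.8637
    cross x-line → (3,5), t=0.5694
    cross y-line → (3,6), t=0.7727
    cross x-line → (2,6), t=1.6047 (wall)
  → r_1 = 1.6047
beam 2: φ=-45°, α=210°
  d=(-0.8660,-0.5000)  start (4,5)  tX=0.6351 tY=1.6000  stride 1/|dx|=1.1547 1/|dy|=2.0000
    cross x-line → (3,5), t=0.6351
    cross y-line → (3,4), t=1.6000
    cross x-line → (2,4), t=1.7898 (wall)
  → r_2 = 1.7898
beam 3: φ=45°, α=300°
  d=(0.5000,-0.8660)  start (4,5)  tX=0.9000 tY=0.9238  stride 1/|dx|=2.0000 1/|dy|=1.1547
    cross x-line → (5,5), t=0.9000 (wall)
  → r_3 = 0.9000
beam 4: φ=90°, α=345°
  d=(0.9659,-0.2588)  start (4,5)  tX=0.4659 tY=3.0910  stride 1/|dx|=1.0353 1/|dy|=3.8637
    cross x-line → (5,5), t=0.4659 (wall)
  → r_4 = 0.4659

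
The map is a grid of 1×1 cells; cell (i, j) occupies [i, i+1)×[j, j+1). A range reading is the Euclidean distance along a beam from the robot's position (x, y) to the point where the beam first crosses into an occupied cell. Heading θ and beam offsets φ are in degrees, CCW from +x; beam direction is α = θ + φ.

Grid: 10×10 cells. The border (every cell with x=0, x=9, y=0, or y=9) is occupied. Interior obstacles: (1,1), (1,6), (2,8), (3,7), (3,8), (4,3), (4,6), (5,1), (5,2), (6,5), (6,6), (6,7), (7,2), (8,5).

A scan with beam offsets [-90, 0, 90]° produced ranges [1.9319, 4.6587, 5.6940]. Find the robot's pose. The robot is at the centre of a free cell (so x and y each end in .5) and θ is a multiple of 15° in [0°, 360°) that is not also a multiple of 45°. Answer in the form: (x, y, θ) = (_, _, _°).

Candidates: 50 free-cell centres × 16 headings = 800 poses. Raycast each; keep the one whose scan matches to 4 dp.
  (2.5, 1.5, 30°): beam 1 = 0.5774 ≠ 1.9319 ✗
  (1.5, 4.5, 240°): beam 1 = 0.5774 ≠ 1.9319 ✗
  (2.5, 3.5, 105°): beam 1 = 1.5529 ≠ 1.9319 ✗
  …
  (3.5, 5.5, 255°): r_1=1.9319, r_2=4.6587, r_3=5.6940 — all match ✓
Unique over the lattice → pose = (3.5, 5.5, 255°).

(x, y, θ) = (3.5, 5.5, 255°)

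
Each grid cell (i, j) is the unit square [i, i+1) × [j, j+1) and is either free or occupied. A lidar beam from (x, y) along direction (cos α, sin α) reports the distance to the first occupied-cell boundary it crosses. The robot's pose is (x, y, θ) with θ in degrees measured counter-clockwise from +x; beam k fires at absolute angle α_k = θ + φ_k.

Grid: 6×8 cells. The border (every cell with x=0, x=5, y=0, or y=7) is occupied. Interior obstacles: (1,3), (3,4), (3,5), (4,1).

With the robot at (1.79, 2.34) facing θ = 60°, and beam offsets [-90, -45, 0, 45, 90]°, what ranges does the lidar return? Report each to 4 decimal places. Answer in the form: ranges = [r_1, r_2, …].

ranges = [2.5519, 3.3232, 2.4200, 0.6833, 0.9122]

beam 1: φ=-90°, α=330°
  cosα=0.8660 sinα=-0.5000 | (1,2) | tMaxX 0.2425 tMaxY 0.6800 | tΔX 1.1547 tΔY 2.0000
    t=0.2425 [x] (2,2)
    t=0.6800 [y] (2,1)
    t=1.3972 [x] (3,1)
    t=2.5519 [x] (4,1) — stop
  → r_1 = 2.5519
beam 2: φ=-45°, α=15°
  cosα=0.9659 sinα=0.2588 | (1,2) | tMaxX 0.2174 tMaxY 2.5500 | tΔX 1.0353 tΔY 3.8637
    t=0.2174 [x] (2,2)
    t=1.2527 [x] (3,2)
    t=2.2880 [x] (4,2)
    t=2.5500 [y] (4,3)
    t=3.3232 [x] (5,3) — stop
  → r_2 = 3.3232
beam 3: φ=0°, α=60°
  cosα=0.5000 sinα=0.8660 | (1,2) | tMaxX 0.4200 tMaxY 0.7621 | tΔX 2.0000 tΔY 1.1547
    t=0.4200 [x] (2,2)
    t=0.7621 [y] (2,3)
    t=1.9168 [y] (2,4)
    t=2.4200 [x] (3,4) — stop
  → r_3 = 2.4200
beam 4: φ=45°, α=105°
  cosα=-0.2588 sinα=0.9659 | (1,2) | tMaxX 3.0523 tMaxY 0.6833 | tΔX 3.8637 tΔY 1.0353
    t=0.6833 [y] (1,3) — stop
  → r_4 = 0.6833
beam 5: φ=90°, α=150°
  cosα=-0.8660 sinα=0.5000 | (1,2) | tMaxX 0.9122 tMaxY 1.3200 | tΔX 1.1547 tΔY 2.0000
    t=0.9122 [x] (0,2) — stop
  → r_5 = 0.9122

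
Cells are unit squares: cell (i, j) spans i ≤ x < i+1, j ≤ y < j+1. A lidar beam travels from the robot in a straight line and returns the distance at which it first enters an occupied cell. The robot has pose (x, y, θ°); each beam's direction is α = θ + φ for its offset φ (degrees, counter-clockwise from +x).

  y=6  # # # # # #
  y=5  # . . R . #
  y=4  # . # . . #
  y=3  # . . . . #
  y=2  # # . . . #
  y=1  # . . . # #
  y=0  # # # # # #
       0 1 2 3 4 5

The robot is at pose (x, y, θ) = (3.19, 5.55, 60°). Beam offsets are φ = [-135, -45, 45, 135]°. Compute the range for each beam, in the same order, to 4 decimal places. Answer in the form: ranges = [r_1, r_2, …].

ranges = [3.6752, 1.7387, 0.4659, 2.2673]

beam 1: φ=-135°, α=285°
  dir = (cos 285°, sin 285°) = (0.2588, -0.9659); from cell (3,5)
  next x-line at t=3.1296, next y-line at t=0.5694; Δt_x=3.8637, Δt_y=1.0353
    y: enter (3,4) at t=0.5694
    y: enter (3,3) at t=1.6047
    y: enter (3,2) at t=2.6400
    x: enter (4,2) at t=3.1296
    y: enter (4,1) at t=3.6752 ← occupied
  → r_1 = 3.6752
beam 2: φ=-45°, α=15°
  dir = (cos 15°, sin 15°) = (0.9659, 0.2588); from cell (3,5)
  next x-line at t=0.8386, next y-line at t=1.7387; Δt_x=1.0353, Δt_y=3.8637
    x: enter (4,5) at t=0.8386
    y: enter (4,6) at t=1.7387 ← occupied
  → r_2 = 1.7387
beam 3: φ=45°, α=105°
  dir = (cos 105°, sin 105°) = (-0.2588, 0.9659); from cell (3,5)
  next x-line at t=0.7341, next y-line at t=0.4659; Δt_x=3.8637, Δt_y=1.0353
    y: enter (3,6) at t=0.4659 ← occupied
  → r_3 = 0.4659
beam 4: φ=135°, α=195°
  dir = (cos 195°, sin 195°) = (-0.9659, -0.2588); from cell (3,5)
  next x-line at t=0.1967, next y-line at t=2.1250; Δt_x=1.0353, Δt_y=3.8637
    x: enter (2,5) at t=0.1967
    x: enter (1,5) at t=1.2320
    y: enter (1,4) at t=2.1250
    x: enter (0,4) at t=2.2673 ← occupied
  → r_4 = 2.2673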